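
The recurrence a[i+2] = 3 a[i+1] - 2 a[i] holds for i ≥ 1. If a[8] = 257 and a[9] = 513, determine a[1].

Rearranging, a[i-2] = (a[i] - 3 a[i-1]) / -2.
a[7] = (513 - 3*257) / -2 = -258/-2 = 129
a[6] = (257 - 3*129) / -2 = -130/-2 = 65
a[5] = (129 - 3*65) / -2 = -66/-2 = 33
a[4] = (65 - 3*33) / -2 = -34/-2 = 17
a[3] = (33 - 3*17) / -2 = -18/-2 = 9
a[2] = (17 - 3*9) / -2 = -10/-2 = 5
a[1] = (9 - 3*5) / -2 = -6/-2 = 3

3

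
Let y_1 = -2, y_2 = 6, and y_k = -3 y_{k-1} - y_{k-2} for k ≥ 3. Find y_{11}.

-35422

y_3 = -3·6 - (-2) = -16
y_4 = -3·(-16) - 6 = 42
y_5 = -3·42 - (-16) = -110
y_6 = -3·(-110) - 42 = 288
y_7 = -3·288 - (-110) = -754
y_8 = -3·(-754) - 288 = 1974
y_9 = -3·1974 - (-754) = -5168
y_{10} = -3·(-5168) - 1974 = 13530
y_{11} = -3·13530 - (-5168) = -35422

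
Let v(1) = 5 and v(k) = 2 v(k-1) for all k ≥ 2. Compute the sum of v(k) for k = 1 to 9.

2555

v(2) = 2(5) = 10
v(3) = 2(10) = 20
v(4) = 2(20) = 40
v(5) = 2(40) = 80
v(6) = 2(80) = 160
v(7) = 2(160) = 320
v(8) = 2(320) = 640
v(9) = 2(640) = 1280
Sum = 5 + 10 + 20 + 40 + 80 + 160 + 320 + 640 + 1280 = 2555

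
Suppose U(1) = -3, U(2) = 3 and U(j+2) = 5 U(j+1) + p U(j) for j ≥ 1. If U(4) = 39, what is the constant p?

U(3) = 15 - 3p
U(4) = 75 - 12p
So 75 - 12p = 39, giving p = 3.

3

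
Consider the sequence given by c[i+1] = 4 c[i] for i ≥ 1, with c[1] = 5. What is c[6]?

c[2] = 4*5 = 20
c[3] = 4*20 = 80
c[4] = 4*80 = 320
c[5] = 4*320 = 1280
c[6] = 4*1280 = 5120

5120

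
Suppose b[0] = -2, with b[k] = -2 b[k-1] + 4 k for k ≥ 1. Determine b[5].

b[1] = -2·(-2) + 4 = 8
b[2] = -2·8 + 8 = -8
b[3] = -2·(-8) + 12 = 28
b[4] = -2·28 + 16 = -40
b[5] = -2·(-40) + 20 = 100

100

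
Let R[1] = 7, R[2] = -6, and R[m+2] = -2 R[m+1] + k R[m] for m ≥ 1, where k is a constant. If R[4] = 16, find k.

R[3] = 12 + 7k
R[4] = -24 - 20k
So -24 - 20k = 16, giving k = -2.

-2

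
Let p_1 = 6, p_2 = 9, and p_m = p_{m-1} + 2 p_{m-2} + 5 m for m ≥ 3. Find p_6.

p_3 = 9 + 2·6 + 15 = 36
p_4 = 36 + 2·9 + 20 = 74
p_5 = 74 + 2·36 + 25 = 171
p_6 = 171 + 2·74 + 30 = 349

349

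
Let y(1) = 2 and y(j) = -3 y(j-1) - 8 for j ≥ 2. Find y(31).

The fixed point is -8/(1 + 3) = -2, so y(j) + 2 = -3(y(j-1) + 2).
Hence y(j) = 4·(-3)^{j-1} - 2.
y(31) = 4·(-3)^{30} - 2 = 4·205891132094649 - 2 = 823564528378594.

823564528378594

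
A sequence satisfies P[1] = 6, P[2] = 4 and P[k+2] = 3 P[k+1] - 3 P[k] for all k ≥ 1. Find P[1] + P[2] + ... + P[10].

478

P[3] = 3(4) - 3(6) = -6
P[4] = 3(-6) - 3(4) = -30
P[5] = 3(-30) - 3(-6) = -72
P[6] = 3(-72) - 3(-30) = -126
P[7] = 3(-126) - 3(-72) = -162
P[8] = 3(-162) - 3(-126) = -108
P[9] = 3(-108) - 3(-162) = 162
P[10] = 3(162) - 3(-108) = 810
Sum = 6 + 4 + (-6) + (-30) + (-72) + (-126) + (-162) + (-108) + 162 + 810 = 478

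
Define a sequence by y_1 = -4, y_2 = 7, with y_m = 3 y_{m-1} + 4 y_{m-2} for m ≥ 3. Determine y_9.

y_3 = 3·7 + 4·(-4) = 5
y_4 = 3·5 + 4·7 = 43
y_5 = 3·43 + 4·5 = 149
y_6 = 3·149 + 4·43 = 619
y_7 = 3·619 + 4·149 = 2453
y_8 = 3·2453 + 4·619 = 9835
y_9 = 3·9835 + 4·2453 = 39317

39317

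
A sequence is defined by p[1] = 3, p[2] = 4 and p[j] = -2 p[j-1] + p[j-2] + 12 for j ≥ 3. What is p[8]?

p[3] = -2(4) + 3 + 12 = 7
p[4] = -2(7) + 4 + 12 = 2
p[5] = -2(2) + 7 + 12 = 15
p[6] = -2(15) + 2 + 12 = -16
p[7] = -2(-16) + 15 + 12 = 59
p[8] = -2(59) + (-16) + 12 = -122

-122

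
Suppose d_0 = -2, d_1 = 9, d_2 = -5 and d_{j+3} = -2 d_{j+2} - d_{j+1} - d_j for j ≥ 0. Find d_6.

-37

d_3 = -2*(-5) - 9 - (-2) = 3
d_4 = -2*3 - (-5) - 9 = -10
d_5 = -2*(-10) - 3 - (-5) = 22
d_6 = -2*22 - (-10) - 3 = -37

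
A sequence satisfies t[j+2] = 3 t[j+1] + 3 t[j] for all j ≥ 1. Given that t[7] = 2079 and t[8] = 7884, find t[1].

-1

Rearranging, t[j-2] = (t[j] - 3 t[j-1]) / 3.
t[6] = (7884 - 3(2079)) / 3 = 1647/3 = 549
t[5] = (2079 - 3(549)) / 3 = 432/3 = 144
t[4] = (549 - 3(144)) / 3 = 117/3 = 39
t[3] = (144 - 3(39)) / 3 = 27/3 = 9
t[2] = (39 - 3(9)) / 3 = 12/3 = 4
t[1] = (9 - 3(4)) / 3 = -3/3 = -1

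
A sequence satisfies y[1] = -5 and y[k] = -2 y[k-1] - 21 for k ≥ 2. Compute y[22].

-4194311

The fixed point is -21/(1 + 2) = -7, so y[k] + 7 = -2(y[k-1] + 7).
Hence y[k] = 2·(-2)^{k-1} - 7.
y[22] = 2·(-2)^{21} - 7 = 2·-2097152 - 7 = -4194311.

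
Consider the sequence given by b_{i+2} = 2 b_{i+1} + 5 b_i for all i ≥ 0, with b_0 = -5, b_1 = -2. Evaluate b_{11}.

-1552988

b_2 = 2(-2) + 5(-5) = -29
b_3 = 2(-29) + 5(-2) = -68
b_4 = 2(-68) + 5(-29) = -281
b_5 = 2(-281) + 5(-68) = -902
b_6 = 2(-902) + 5(-281) = -3209
b_7 = 2(-3209) + 5(-902) = -10928
b_8 = 2(-10928) + 5(-3209) = -37901
b_9 = 2(-37901) + 5(-10928) = -130442
b_{10} = 2(-130442) + 5(-37901) = -450389
b_{11} = 2(-450389) + 5(-130442) = -1552988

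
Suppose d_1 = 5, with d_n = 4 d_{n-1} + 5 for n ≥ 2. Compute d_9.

d_2 = 4·5 + 5 = 25
d_3 = 4·25 + 5 = 105
d_4 = 4·105 + 5 = 425
d_5 = 4·425 + 5 = 1705
d_6 = 4·1705 + 5 = 6825
d_7 = 4·6825 + 5 = 27305
d_8 = 4·27305 + 5 = 109225
d_9 = 4·109225 + 5 = 436905

436905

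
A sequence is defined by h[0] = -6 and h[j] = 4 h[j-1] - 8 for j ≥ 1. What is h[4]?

-2216

h[1] = 4·(-6) - 8 = -32
h[2] = 4·(-32) - 8 = -136
h[3] = 4·(-136) - 8 = -552
h[4] = 4·(-552) - 8 = -2216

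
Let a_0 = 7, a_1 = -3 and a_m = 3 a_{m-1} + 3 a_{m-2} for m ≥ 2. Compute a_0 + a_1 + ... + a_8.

32128

a_2 = 3(-3) + 3(7) = 12
a_3 = 3(12) + 3(-3) = 27
a_4 = 3(27) + 3(12) = 117
a_5 = 3(117) + 3(27) = 432
a_6 = 3(432) + 3(117) = 1647
a_7 = 3(1647) + 3(432) = 6237
a_8 = 3(6237) + 3(1647) = 23652
Sum = 7 + (-3) + 12 + 27 + 117 + 432 + 1647 + 6237 + 23652 = 32128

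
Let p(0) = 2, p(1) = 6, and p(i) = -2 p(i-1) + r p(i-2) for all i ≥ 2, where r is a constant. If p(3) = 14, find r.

p(2) = -12 + 2r
p(3) = 24 + 2r
So 24 + 2r = 14, giving r = -5.

-5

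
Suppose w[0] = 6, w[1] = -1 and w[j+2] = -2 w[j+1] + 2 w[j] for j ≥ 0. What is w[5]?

w[2] = -2*(-1) + 2*6 = 14
w[3] = -2*14 + 2*(-1) = -30
w[4] = -2*(-30) + 2*14 = 88
w[5] = -2*88 + 2*(-30) = -236

-236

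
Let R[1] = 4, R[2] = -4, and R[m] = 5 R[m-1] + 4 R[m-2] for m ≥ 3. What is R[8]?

-36516

R[3] = 5·(-4) + 4·4 = -4
R[4] = 5·(-4) + 4·(-4) = -36
R[5] = 5·(-36) + 4·(-4) = -196
R[6] = 5·(-196) + 4·(-36) = -1124
R[7] = 5·(-1124) + 4·(-196) = -6404
R[8] = 5·(-6404) + 4·(-1124) = -36516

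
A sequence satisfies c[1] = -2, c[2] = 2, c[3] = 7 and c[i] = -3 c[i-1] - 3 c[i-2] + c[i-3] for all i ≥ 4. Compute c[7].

97

c[4] = -3*7 - 3*2 + (-2) = -29
c[5] = -3*(-29) - 3*7 + 2 = 68
c[6] = -3*68 - 3*(-29) + 7 = -110
c[7] = -3*(-110) - 3*68 + (-29) = 97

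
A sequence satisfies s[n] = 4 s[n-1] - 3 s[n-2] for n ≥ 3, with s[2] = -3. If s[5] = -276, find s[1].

Let s[1] = x.
s[3] = -12 - 3x
s[4] = -39 - 12x
s[5] = -120 - 39x
So -120 - 39x = -276, giving x = 4.

4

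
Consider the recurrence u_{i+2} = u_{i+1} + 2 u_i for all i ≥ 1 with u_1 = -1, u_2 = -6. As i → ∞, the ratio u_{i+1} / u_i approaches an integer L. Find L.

2

The characteristic equation is r^2 - r - 2 = 0, which factors as (r - 2)(r + 1) = 0.
So the roots are 2 and -1. Since |2| > |-1| and the coefficient of 2^i is non-zero, the ratio tends to 2.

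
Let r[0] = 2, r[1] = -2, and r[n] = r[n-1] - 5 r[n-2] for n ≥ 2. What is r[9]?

3358

r[2] = (-2) - 5*2 = -12
r[3] = (-12) - 5*(-2) = -2
r[4] = (-2) - 5*(-12) = 58
r[5] = 58 - 5*(-2) = 68
r[6] = 68 - 5*58 = -222
r[7] = (-222) - 5*68 = -562
r[8] = (-562) - 5*(-222) = 548
r[9] = 548 - 5*(-562) = 3358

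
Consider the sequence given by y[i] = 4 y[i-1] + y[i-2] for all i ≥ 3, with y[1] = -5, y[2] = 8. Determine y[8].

y[3] = 4*8 + (-5) = 27
y[4] = 4*27 + 8 = 116
y[5] = 4*116 + 27 = 491
y[6] = 4*491 + 116 = 2080
y[7] = 4*2080 + 491 = 8811
y[8] = 4*8811 + 2080 = 37324

37324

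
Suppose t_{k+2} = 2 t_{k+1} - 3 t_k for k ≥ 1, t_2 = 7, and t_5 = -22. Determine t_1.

-2

Let t_1 = w.
t_3 = 14 - 3w
t_4 = 7 - 6w
t_5 = -28 - 3w
So -28 - 3w = -22, giving w = -2.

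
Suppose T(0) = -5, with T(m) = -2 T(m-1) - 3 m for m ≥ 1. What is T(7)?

547

T(1) = -2(-5) - 3 = 7
T(2) = -2(7) - 6 = -20
T(3) = -2(-20) - 9 = 31
T(4) = -2(31) - 12 = -74
T(5) = -2(-74) - 15 = 133
T(6) = -2(133) - 18 = -284
T(7) = -2(-284) - 21 = 547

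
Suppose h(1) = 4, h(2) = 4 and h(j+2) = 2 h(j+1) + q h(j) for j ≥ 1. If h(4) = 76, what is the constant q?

h(3) = 8 + 4q
h(4) = 16 + 12q
So 16 + 12q = 76, giving q = 5.

5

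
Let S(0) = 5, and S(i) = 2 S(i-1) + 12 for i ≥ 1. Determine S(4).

S(1) = 2·5 + 12 = 22
S(2) = 2·22 + 12 = 56
S(3) = 2·56 + 12 = 124
S(4) = 2·124 + 12 = 260

260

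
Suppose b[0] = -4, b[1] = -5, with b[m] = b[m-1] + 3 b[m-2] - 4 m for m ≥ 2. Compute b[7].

-1757

b[2] = (-5) + 3(-4) - 8 = -25
b[3] = (-25) + 3(-5) - 12 = -52
b[4] = (-52) + 3(-25) - 16 = -143
b[5] = (-143) + 3(-52) - 20 = -319
b[6] = (-319) + 3(-143) - 24 = -772
b[7] = (-772) + 3(-319) - 28 = -1757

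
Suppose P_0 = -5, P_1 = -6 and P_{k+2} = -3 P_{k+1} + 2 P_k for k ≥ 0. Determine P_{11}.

P_2 = -3·(-6) + 2·(-5) = 8
P_3 = -3·8 + 2·(-6) = -36
P_4 = -3·(-36) + 2·8 = 124
P_5 = -3·124 + 2·(-36) = -444
P_6 = -3·(-444) + 2·124 = 1580
P_7 = -3·1580 + 2·(-444) = -5628
P_8 = -3·(-5628) + 2·1580 = 20044
P_9 = -3·20044 + 2·(-5628) = -71388
P_{10} = -3·(-71388) + 2·20044 = 254252
P_{11} = -3·254252 + 2·(-71388) = -905532

-905532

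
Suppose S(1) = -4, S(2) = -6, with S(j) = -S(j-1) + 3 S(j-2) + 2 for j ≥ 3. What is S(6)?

S(3) = -(-6) + 3·(-4) + 2 = -4
S(4) = -(-4) + 3·(-6) + 2 = -12
S(5) = -(-12) + 3·(-4) + 2 = 2
S(6) = -2 + 3·(-12) + 2 = -36

-36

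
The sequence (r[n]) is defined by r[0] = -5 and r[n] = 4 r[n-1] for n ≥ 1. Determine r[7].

-81920

r[1] = 4*(-5) = -20
r[2] = 4*(-20) = -80
r[3] = 4*(-80) = -320
r[4] = 4*(-320) = -1280
r[5] = 4*(-1280) = -5120
r[6] = 4*(-5120) = -20480
r[7] = 4*(-20480) = -81920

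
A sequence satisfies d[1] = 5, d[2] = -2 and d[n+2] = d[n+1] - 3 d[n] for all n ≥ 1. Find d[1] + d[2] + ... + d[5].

d[3] = (-2) - 3*5 = -17
d[4] = (-17) - 3*(-2) = -11
d[5] = (-11) - 3*(-17) = 40
Sum = 5 + (-2) + (-17) + (-11) + 40 = 15

15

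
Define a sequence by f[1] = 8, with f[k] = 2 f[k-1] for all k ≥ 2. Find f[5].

f[2] = 2(8) = 16
f[3] = 2(16) = 32
f[4] = 2(32) = 64
f[5] = 2(64) = 128

128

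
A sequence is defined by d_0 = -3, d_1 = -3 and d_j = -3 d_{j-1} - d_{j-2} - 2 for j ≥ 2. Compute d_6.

517

d_2 = -3*(-3) - (-3) - 2 = 10
d_3 = -3*10 - (-3) - 2 = -29
d_4 = -3*(-29) - 10 - 2 = 75
d_5 = -3*75 - (-29) - 2 = -198
d_6 = -3*(-198) - 75 - 2 = 517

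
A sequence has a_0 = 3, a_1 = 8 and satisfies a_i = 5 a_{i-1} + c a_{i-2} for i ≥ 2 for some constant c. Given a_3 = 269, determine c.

3

a_2 = 40 + 3c
a_3 = 200 + 23c
So 200 + 23c = 269, giving c = 3.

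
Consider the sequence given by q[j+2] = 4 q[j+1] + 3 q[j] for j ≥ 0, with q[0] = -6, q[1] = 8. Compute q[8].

169178

q[2] = 4(8) + 3(-6) = 14
q[3] = 4(14) + 3(8) = 80
q[4] = 4(80) + 3(14) = 362
q[5] = 4(362) + 3(80) = 1688
q[6] = 4(1688) + 3(362) = 7838
q[7] = 4(7838) + 3(1688) = 36416
q[8] = 4(36416) + 3(7838) = 169178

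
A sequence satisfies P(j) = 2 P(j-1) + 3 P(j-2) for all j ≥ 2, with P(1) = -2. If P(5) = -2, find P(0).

2

Let P(0) = y.
P(2) = -4 + 3y
P(3) = -14 + 6y
P(4) = -40 + 21y
P(5) = -122 + 60y
So -122 + 60y = -2, giving y = 2.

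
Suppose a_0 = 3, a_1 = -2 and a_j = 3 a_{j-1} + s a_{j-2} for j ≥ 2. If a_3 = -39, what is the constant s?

-3

a_2 = -6 + 3s
a_3 = -18 + 7s
So -18 + 7s = -39, giving s = -3.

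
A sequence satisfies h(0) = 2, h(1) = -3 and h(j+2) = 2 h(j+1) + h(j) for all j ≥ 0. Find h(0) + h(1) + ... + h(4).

-42

h(2) = 2·(-3) + 2 = -4
h(3) = 2·(-4) + (-3) = -11
h(4) = 2·(-11) + (-4) = -26
Sum = 2 + (-3) + (-4) + (-11) + (-26) = -42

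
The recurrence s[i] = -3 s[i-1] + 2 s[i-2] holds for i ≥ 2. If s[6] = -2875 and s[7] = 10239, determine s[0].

Rearranging, s[i-2] = (s[i] + 3 s[i-1]) / 2.
s[5] = (10239 + 3(-2875)) / 2 = 1614/2 = 807
s[4] = (-2875 + 3(807)) / 2 = -454/2 = -227
s[3] = (807 + 3(-227)) / 2 = 126/2 = 63
s[2] = (-227 + 3(63)) / 2 = -38/2 = -19
s[1] = (63 + 3(-19)) / 2 = 6/2 = 3
s[0] = (-19 + 3(3)) / 2 = -10/2 = -5

-5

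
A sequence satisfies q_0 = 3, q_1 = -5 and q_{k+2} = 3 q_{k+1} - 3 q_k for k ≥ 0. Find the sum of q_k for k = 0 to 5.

-308

q_2 = 3*(-5) - 3*3 = -24
q_3 = 3*(-24) - 3*(-5) = -57
q_4 = 3*(-57) - 3*(-24) = -99
q_5 = 3*(-99) - 3*(-57) = -126
Sum = 3 + (-5) + (-24) + (-57) + (-99) + (-126) = -308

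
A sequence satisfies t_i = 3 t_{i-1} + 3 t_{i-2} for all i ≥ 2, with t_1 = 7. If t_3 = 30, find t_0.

Let t_0 = z.
t_2 = 21 + 3z
t_3 = 84 + 9z
So 84 + 9z = 30, giving z = -6.

-6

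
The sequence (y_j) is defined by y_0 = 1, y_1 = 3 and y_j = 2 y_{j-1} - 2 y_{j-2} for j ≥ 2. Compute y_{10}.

64

y_2 = 2*3 - 2*1 = 4
y_3 = 2*4 - 2*3 = 2
y_4 = 2*2 - 2*4 = -4
y_5 = 2*(-4) - 2*2 = -12
y_6 = 2*(-12) - 2*(-4) = -16
y_7 = 2*(-16) - 2*(-12) = -8
y_8 = 2*(-8) - 2*(-16) = 16
y_9 = 2*16 - 2*(-8) = 48
y_{10} = 2*48 - 2*16 = 64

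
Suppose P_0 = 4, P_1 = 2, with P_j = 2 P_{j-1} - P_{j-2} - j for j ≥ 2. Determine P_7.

-87

P_2 = 2·2 - 4 - 2 = -2
P_3 = 2·(-2) - 2 - 3 = -9
P_4 = 2·(-9) - (-2) - 4 = -20
P_5 = 2·(-20) - (-9) - 5 = -36
P_6 = 2·(-36) - (-20) - 6 = -58
P_7 = 2·(-58) - (-36) - 7 = -87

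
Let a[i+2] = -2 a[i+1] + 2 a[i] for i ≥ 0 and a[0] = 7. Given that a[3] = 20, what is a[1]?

8

Let a[1] = v.
a[2] = 14 - 2v
a[3] = -28 + 6v
So -28 + 6v = 20, giving v = 8.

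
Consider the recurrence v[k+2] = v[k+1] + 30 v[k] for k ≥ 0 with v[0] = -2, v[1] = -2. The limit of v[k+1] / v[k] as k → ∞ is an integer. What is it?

The characteristic equation is r^2 - r - 30 = 0, which factors as (r - 6)(r + 5) = 0.
So the roots are 6 and -5. Since |6| > |-5| and the coefficient of 6^k is non-zero, the ratio tends to 6.

6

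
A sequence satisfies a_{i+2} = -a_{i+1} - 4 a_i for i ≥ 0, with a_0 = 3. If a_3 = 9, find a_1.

1

Let a_1 = z.
a_2 = -12 - z
a_3 = 12 - 3z
So 12 - 3z = 9, giving z = 1.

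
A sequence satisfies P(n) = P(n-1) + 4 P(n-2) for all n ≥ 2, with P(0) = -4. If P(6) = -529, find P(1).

Let P(1) = x.
P(2) = -16 + x
P(3) = -16 + 5x
P(4) = -80 + 9x
P(5) = -144 + 29x
P(6) = -464 + 65x
So -464 + 65x = -529, giving x = -1.

-1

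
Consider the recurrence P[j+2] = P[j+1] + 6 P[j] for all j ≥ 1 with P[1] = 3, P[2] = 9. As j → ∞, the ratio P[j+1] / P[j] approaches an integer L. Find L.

The characteristic equation is r^2 - r - 6 = 0, which factors as (r - 3)(r + 2) = 0.
So the roots are 3 and -2. Since |3| > |-2| and the coefficient of 3^j is non-zero, the ratio tends to 3.

3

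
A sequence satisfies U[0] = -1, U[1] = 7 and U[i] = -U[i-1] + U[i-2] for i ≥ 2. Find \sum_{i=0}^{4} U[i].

-10

U[2] = -7 + (-1) = -8
U[3] = -(-8) + 7 = 15
U[4] = -15 + (-8) = -23
Sum = (-1) + 7 + (-8) + 15 + (-23) = -10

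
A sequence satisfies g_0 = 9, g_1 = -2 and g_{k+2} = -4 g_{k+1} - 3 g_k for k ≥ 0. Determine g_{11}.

g_2 = -4*(-2) - 3*9 = -19
g_3 = -4*(-19) - 3*(-2) = 82
g_4 = -4*82 - 3*(-19) = -271
g_5 = -4*(-271) - 3*82 = 838
g_6 = -4*838 - 3*(-271) = -2539
g_7 = -4*(-2539) - 3*838 = 7642
g_8 = -4*7642 - 3*(-2539) = -22951
g_9 = -4*(-22951) - 3*7642 = 68878
g_{10} = -4*68878 - 3*(-22951) = -206659
g_{11} = -4*(-206659) - 3*68878 = 620002

620002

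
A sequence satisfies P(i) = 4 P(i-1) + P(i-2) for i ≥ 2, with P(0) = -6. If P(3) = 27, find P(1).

3

Let P(1) = w.
P(2) = -6 + 4w
P(3) = -24 + 17w
So -24 + 17w = 27, giving w = 3.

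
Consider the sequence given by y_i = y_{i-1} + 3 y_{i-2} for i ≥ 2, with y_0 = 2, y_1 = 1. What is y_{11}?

y_2 = 1 + 3·2 = 7
y_3 = 7 + 3·1 = 10
y_4 = 10 + 3·7 = 31
y_5 = 31 + 3·10 = 61
y_6 = 61 + 3·31 = 154
y_7 = 154 + 3·61 = 337
y_8 = 337 + 3·154 = 799
y_9 = 799 + 3·337 = 1810
y_{10} = 1810 + 3·799 = 4207
y_{11} = 4207 + 3·1810 = 9637

9637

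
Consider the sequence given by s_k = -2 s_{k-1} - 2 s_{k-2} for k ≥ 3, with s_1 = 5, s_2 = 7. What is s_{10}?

s_3 = -2·7 - 2·5 = -24
s_4 = -2·(-24) - 2·7 = 34
s_5 = -2·34 - 2·(-24) = -20
s_6 = -2·(-20) - 2·34 = -28
s_7 = -2·(-28) - 2·(-20) = 96
s_8 = -2·96 - 2·(-28) = -136
s_9 = -2·(-136) - 2·96 = 80
s_{10} = -2·80 - 2·(-136) = 112

112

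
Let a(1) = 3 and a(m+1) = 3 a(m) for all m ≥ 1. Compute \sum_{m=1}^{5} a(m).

363

a(2) = 3(3) = 9
a(3) = 3(9) = 27
a(4) = 3(27) = 81
a(5) = 3(81) = 243
Sum = 3 + 9 + 27 + 81 + 243 = 363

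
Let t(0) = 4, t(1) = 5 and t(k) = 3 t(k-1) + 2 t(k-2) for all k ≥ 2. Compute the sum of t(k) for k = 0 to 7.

t(2) = 3·5 + 2·4 = 23
t(3) = 3·23 + 2·5 = 79
t(4) = 3·79 + 2·23 = 283
t(5) = 3·283 + 2·79 = 1007
t(6) = 3·1007 + 2·283 = 3587
t(7) = 3·3587 + 2·1007 = 12775
Sum = 4 + 5 + 23 + 79 + 283 + 1007 + 3587 + 12775 = 17763

17763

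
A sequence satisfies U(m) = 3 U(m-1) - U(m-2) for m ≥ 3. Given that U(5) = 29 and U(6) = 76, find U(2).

1

Rearranging, U(m-2) = -(U(m) - 3 U(m-1)).
U(4) = -(76 - 3·29) = 11
U(3) = -(29 - 3·11) = 4
U(2) = -(11 - 3·4) = 1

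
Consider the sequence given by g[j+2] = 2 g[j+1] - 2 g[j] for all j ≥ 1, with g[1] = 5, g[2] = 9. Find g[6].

g[3] = 2·9 - 2·5 = 8
g[4] = 2·8 - 2·9 = -2
g[5] = 2·(-2) - 2·8 = -20
g[6] = 2·(-20) - 2·(-2) = -36

-36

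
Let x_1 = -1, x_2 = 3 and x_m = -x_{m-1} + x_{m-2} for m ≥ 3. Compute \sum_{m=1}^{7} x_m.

-17

x_3 = -3 + (-1) = -4
x_4 = -(-4) + 3 = 7
x_5 = -7 + (-4) = -11
x_6 = -(-11) + 7 = 18
x_7 = -18 + (-11) = -29
Sum = (-1) + 3 + (-4) + 7 + (-11) + 18 + (-29) = -17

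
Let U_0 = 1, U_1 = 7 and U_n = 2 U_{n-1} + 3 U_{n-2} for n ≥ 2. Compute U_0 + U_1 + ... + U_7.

6560

U_2 = 2(7) + 3(1) = 17
U_3 = 2(17) + 3(7) = 55
U_4 = 2(55) + 3(17) = 161
U_5 = 2(161) + 3(55) = 487
U_6 = 2(487) + 3(161) = 1457
U_7 = 2(1457) + 3(487) = 4375
Sum = 1 + 7 + 17 + 55 + 161 + 487 + 1457 + 4375 = 6560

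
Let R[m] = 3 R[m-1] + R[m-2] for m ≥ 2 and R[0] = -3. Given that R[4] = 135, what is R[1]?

Let R[1] = w.
R[2] = -3 + 3w
R[3] = -9 + 10w
R[4] = -30 + 33w
So -30 + 33w = 135, giving w = 5.

5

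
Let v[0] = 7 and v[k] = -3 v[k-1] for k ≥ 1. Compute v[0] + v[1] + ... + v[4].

427

v[1] = -3*7 = -21
v[2] = -3*(-21) = 63
v[3] = -3*63 = -189
v[4] = -3*(-189) = 567
Sum = 7 + (-21) + 63 + (-189) + 567 = 427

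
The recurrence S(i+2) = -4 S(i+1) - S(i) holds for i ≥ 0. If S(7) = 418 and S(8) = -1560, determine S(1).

-2

Rearranging, S(i-2) = -(S(i) + 4 S(i-1)).
S(6) = -(-1560 + 4*418) = -112
S(5) = -(418 + 4*(-112)) = 30
S(4) = -(-112 + 4*30) = -8
S(3) = -(30 + 4*(-8)) = 2
S(2) = -(-8 + 4*2) = 0
S(1) = -(2 + 4*0) = -2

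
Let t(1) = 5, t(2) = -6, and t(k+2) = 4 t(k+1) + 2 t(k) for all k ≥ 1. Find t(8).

t(3) = 4*(-6) + 2*5 = -14
t(4) = 4*(-14) + 2*(-6) = -68
t(5) = 4*(-68) + 2*(-14) = -300
t(6) = 4*(-300) + 2*(-68) = -1336
t(7) = 4*(-1336) + 2*(-300) = -5944
t(8) = 4*(-5944) + 2*(-1336) = -26448

-26448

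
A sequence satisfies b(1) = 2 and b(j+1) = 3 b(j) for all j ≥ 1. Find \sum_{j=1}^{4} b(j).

80

b(2) = 3(2) = 6
b(3) = 3(6) = 18
b(4) = 3(18) = 54
Sum = 2 + 6 + 18 + 54 = 80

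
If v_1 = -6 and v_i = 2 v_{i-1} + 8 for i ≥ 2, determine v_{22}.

The fixed point is 8/(1 - 2) = -8, so v_i + 8 = 2(v_{i-1} + 8).
Hence v_i = 2·2^{i-1} - 8.
v_{22} = 2·2^{21} - 8 = 2·2097152 - 8 = 4194296.

4194296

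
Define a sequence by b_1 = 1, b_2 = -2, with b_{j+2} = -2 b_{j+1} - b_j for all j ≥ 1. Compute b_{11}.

b_3 = -2·(-2) - 1 = 3
b_4 = -2·3 - (-2) = -4
b_5 = -2·(-4) - 3 = 5
b_6 = -2·5 - (-4) = -6
b_7 = -2·(-6) - 5 = 7
b_8 = -2·7 - (-6) = -8
b_9 = -2·(-8) - 7 = 9
b_{10} = -2·9 - (-8) = -10
b_{11} = -2·(-10) - 9 = 11

11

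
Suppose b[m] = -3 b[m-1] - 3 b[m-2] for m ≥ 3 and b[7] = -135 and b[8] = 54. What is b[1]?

5

Rearranging, b[m-2] = (b[m] + 3 b[m-1]) / -3.
b[6] = (54 + 3·(-135)) / -3 = -351/-3 = 117
b[5] = (-135 + 3·117) / -3 = 216/-3 = -72
b[4] = (117 + 3·(-72)) / -3 = -99/-3 = 33
b[3] = (-72 + 3·33) / -3 = 27/-3 = -9
b[2] = (33 + 3·(-9)) / -3 = 6/-3 = -2
b[1] = (-9 + 3·(-2)) / -3 = -15/-3 = 5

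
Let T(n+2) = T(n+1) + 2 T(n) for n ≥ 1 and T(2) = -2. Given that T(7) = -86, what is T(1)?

Let T(1) = z.
T(3) = -2 + 2z
T(4) = -6 + 2z
T(5) = -10 + 6z
T(6) = -22 + 10z
T(7) = -42 + 22z
So -42 + 22z = -86, giving z = -2.

-2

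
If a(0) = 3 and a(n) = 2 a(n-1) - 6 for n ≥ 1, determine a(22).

The fixed point is -6/(1 - 2) = 6, so a(n) - 6 = 2(a(n-1) - 6).
Hence a(n) = -3·2^n + 6.
a(22) = -3·2^{22} + 6 = -3·4194304 + 6 = -12582906.

-12582906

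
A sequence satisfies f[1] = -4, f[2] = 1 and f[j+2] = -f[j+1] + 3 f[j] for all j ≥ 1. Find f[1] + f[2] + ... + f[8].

357

f[3] = -1 + 3·(-4) = -13
f[4] = -(-13) + 3·1 = 16
f[5] = -16 + 3·(-13) = -55
f[6] = -(-55) + 3·16 = 103
f[7] = -103 + 3·(-55) = -268
f[8] = -(-268) + 3·103 = 577
Sum = (-4) + 1 + (-13) + 16 + (-55) + 103 + (-268) + 577 = 357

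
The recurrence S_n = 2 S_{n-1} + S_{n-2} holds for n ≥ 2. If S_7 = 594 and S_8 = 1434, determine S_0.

Rearranging, S_{n-2} = S_n - 2 S_{n-1}.
S_6 = 1434 - 2*594 = 246
S_5 = 594 - 2*246 = 102
S_4 = 246 - 2*102 = 42
S_3 = 102 - 2*42 = 18
S_2 = 42 - 2*18 = 6
S_1 = 18 - 2*6 = 6
S_0 = 6 - 2*6 = -6

-6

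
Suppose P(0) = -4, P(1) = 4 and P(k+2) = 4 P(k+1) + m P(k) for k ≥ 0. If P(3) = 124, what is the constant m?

P(2) = 16 - 4m
P(3) = 64 - 12m
So 64 - 12m = 124, giving m = -5.

-5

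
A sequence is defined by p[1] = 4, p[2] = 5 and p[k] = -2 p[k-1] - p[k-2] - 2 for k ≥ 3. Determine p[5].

-36

p[3] = -2·5 - 4 - 2 = -16
p[4] = -2·(-16) - 5 - 2 = 25
p[5] = -2·25 - (-16) - 2 = -36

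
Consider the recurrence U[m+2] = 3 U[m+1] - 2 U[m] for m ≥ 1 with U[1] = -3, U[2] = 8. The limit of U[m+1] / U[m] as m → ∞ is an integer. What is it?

The characteristic equation is r^2 - 3r + 2 = 0, which factors as (r - 2)(r - 1) = 0.
So the roots are 2 and 1. Since |2| > |1| and the coefficient of 2^m is non-zero, the ratio tends to 2.

2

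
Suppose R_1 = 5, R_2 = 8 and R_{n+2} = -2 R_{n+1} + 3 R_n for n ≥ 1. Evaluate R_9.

-4915

R_3 = -2·8 + 3·5 = -1
R_4 = -2·(-1) + 3·8 = 26
R_5 = -2·26 + 3·(-1) = -55
R_6 = -2·(-55) + 3·26 = 188
R_7 = -2·188 + 3·(-55) = -541
R_8 = -2·(-541) + 3·188 = 1646
R_9 = -2·1646 + 3·(-541) = -4915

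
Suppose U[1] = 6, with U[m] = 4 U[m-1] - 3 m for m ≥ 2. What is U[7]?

15027

U[2] = 4(6) - 6 = 18
U[3] = 4(18) - 9 = 63
U[4] = 4(63) - 12 = 240
U[5] = 4(240) - 15 = 945
U[6] = 4(945) - 18 = 3762
U[7] = 4(3762) - 21 = 15027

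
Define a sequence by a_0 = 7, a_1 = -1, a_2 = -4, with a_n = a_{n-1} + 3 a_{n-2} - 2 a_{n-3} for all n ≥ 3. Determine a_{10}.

-2347

a_3 = (-4) + 3*(-1) - 2*7 = -21
a_4 = (-21) + 3*(-4) - 2*(-1) = -31
a_5 = (-31) + 3*(-21) - 2*(-4) = -86
a_6 = (-86) + 3*(-31) - 2*(-21) = -137
a_7 = (-137) + 3*(-86) - 2*(-31) = -333
a_8 = (-333) + 3*(-137) - 2*(-86) = -572
a_9 = (-572) + 3*(-333) - 2*(-137) = -1297
a_{10} = (-1297) + 3*(-572) - 2*(-333) = -2347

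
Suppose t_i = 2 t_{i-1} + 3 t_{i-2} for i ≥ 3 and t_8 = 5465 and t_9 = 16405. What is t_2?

Rearranging, t_{i-2} = (t_i - 2 t_{i-1}) / 3.
t_7 = (16405 - 2·5465) / 3 = 5475/3 = 1825
t_6 = (5465 - 2·1825) / 3 = 1815/3 = 605
t_5 = (1825 - 2·605) / 3 = 615/3 = 205
t_4 = (605 - 2·205) / 3 = 195/3 = 65
t_3 = (205 - 2·65) / 3 = 75/3 = 25
t_2 = (65 - 2·25) / 3 = 15/3 = 5

5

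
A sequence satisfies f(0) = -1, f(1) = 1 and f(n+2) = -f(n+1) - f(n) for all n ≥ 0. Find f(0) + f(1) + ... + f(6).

f(2) = -1 - (-1) = 0
f(3) = -0 - 1 = -1
f(4) = -(-1) - 0 = 1
f(5) = -1 - (-1) = 0
f(6) = -0 - 1 = -1
Sum = (-1) + 1 + 0 + (-1) + 1 + 0 + (-1) = -1

-1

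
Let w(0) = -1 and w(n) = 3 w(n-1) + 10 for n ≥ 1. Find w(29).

274521509459527

The fixed point is 10/(1 - 3) = -5, so w(n) + 5 = 3(w(n-1) + 5).
Hence w(n) = 4·3^n - 5.
w(29) = 4·3^{29} - 5 = 4·68630377364883 - 5 = 274521509459527.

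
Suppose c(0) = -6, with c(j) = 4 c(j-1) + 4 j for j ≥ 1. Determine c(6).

-17304

c(1) = 4·(-6) + 4 = -20
c(2) = 4·(-20) + 8 = -72
c(3) = 4·(-72) + 12 = -276
c(4) = 4·(-276) + 16 = -1088
c(5) = 4·(-1088) + 20 = -4332
c(6) = 4·(-4332) + 24 = -17304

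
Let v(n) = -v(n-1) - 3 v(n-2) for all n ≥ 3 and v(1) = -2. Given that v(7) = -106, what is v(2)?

Let v(2) = x.
v(3) = 6 - x
v(4) = -6 - 2x
v(5) = -12 + 5x
v(6) = 30 + x
v(7) = 6 - 16x
So 6 - 16x = -106, giving x = 7.

7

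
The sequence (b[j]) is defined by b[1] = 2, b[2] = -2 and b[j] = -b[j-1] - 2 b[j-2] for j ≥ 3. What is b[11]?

46

b[3] = -(-2) - 2(2) = -2
b[4] = -(-2) - 2(-2) = 6
b[5] = -6 - 2(-2) = -2
b[6] = -(-2) - 2(6) = -10
b[7] = -(-10) - 2(-2) = 14
b[8] = -14 - 2(-10) = 6
b[9] = -6 - 2(14) = -34
b[10] = -(-34) - 2(6) = 22
b[11] = -22 - 2(-34) = 46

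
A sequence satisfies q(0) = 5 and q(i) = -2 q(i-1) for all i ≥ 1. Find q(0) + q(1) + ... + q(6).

q(1) = -2*5 = -10
q(2) = -2*(-10) = 20
q(3) = -2*20 = -40
q(4) = -2*(-40) = 80
q(5) = -2*80 = -160
q(6) = -2*(-160) = 320
Sum = 5 + (-10) + 20 + (-40) + 80 + (-160) + 320 = 215

215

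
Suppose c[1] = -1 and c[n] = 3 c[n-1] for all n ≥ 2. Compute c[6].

c[2] = 3(-1) = -3
c[3] = 3(-3) = -9
c[4] = 3(-9) = -27
c[5] = 3(-27) = -81
c[6] = 3(-81) = -243

-243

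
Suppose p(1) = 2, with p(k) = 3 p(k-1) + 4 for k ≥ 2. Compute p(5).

322

p(2) = 3(2) + 4 = 10
p(3) = 3(10) + 4 = 34
p(4) = 3(34) + 4 = 106
p(5) = 3(106) + 4 = 322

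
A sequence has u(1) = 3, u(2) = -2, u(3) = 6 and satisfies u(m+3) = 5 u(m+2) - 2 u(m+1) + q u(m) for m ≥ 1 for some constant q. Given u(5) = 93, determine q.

u(4) = 34 + 3q
u(5) = 158 + 13q
So 158 + 13q = 93, giving q = -5.

-5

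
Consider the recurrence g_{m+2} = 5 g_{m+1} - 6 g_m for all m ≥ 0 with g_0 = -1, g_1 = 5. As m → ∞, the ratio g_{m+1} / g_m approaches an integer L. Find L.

The characteristic equation is r^2 - 5r + 6 = 0, which factors as (r - 3)(r - 2) = 0.
So the roots are 3 and 2. Since |3| > |2| and the coefficient of 3^m is non-zero, the ratio tends to 3.

3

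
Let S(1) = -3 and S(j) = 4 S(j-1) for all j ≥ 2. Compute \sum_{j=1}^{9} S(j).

-262143

S(2) = 4·(-3) = -12
S(3) = 4·(-12) = -48
S(4) = 4·(-48) = -192
S(5) = 4·(-192) = -768
S(6) = 4·(-768) = -3072
S(7) = 4·(-3072) = -12288
S(8) = 4·(-12288) = -49152
S(9) = 4·(-49152) = -196608
Sum = (-3) + (-12) + (-48) + (-192) + (-768) + (-3072) + (-12288) + (-49152) + (-196608) = -262143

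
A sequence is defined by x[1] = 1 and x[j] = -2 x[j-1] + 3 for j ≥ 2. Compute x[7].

1

x[2] = -2(1) + 3 = 1
x[3] = -2(1) + 3 = 1
x[4] = -2(1) + 3 = 1
x[5] = -2(1) + 3 = 1
x[6] = -2(1) + 3 = 1
x[7] = -2(1) + 3 = 1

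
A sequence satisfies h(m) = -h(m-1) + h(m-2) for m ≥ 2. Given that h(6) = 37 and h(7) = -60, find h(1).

Rearranging, h(m-2) = h(m) + h(m-1).
h(5) = -60 + 37 = -23
h(4) = 37 + (-23) = 14
h(3) = -23 + 14 = -9
h(2) = 14 + (-9) = 5
h(1) = -9 + 5 = -4

-4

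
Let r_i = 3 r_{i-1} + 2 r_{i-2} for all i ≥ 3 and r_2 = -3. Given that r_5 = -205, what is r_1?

-4

Let r_1 = y.
r_3 = -9 + 2y
r_4 = -33 + 6y
r_5 = -117 + 22y
So -117 + 22y = -205, giving y = -4.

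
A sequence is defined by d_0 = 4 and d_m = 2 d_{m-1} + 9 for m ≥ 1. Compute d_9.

6647

d_1 = 2(4) + 9 = 17
d_2 = 2(17) + 9 = 43
d_3 = 2(43) + 9 = 95
d_4 = 2(95) + 9 = 199
d_5 = 2(199) + 9 = 407
d_6 = 2(407) + 9 = 823
d_7 = 2(823) + 9 = 1655
d_8 = 2(1655) + 9 = 3319
d_9 = 2(3319) + 9 = 6647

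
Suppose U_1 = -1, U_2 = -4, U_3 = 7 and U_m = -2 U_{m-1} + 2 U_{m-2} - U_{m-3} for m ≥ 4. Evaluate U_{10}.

U_4 = -2*7 + 2*(-4) - (-1) = -21
U_5 = -2*(-21) + 2*7 - (-4) = 60
U_6 = -2*60 + 2*(-21) - 7 = -169
U_7 = -2*(-169) + 2*60 - (-21) = 479
U_8 = -2*479 + 2*(-169) - 60 = -1356
U_9 = -2*(-1356) + 2*479 - (-169) = 3839
U_{10} = -2*3839 + 2*(-1356) - 479 = -10869

-10869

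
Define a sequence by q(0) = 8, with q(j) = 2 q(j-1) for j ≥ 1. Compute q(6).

q(1) = 2·8 = 16
q(2) = 2·16 = 32
q(3) = 2·32 = 64
q(4) = 2·64 = 128
q(5) = 2·128 = 256
q(6) = 2·256 = 512

512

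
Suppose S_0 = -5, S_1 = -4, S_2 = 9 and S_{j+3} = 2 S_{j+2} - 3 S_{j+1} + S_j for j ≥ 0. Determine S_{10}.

S_3 = 2·9 - 3·(-4) + (-5) = 25
S_4 = 2·25 - 3·9 + (-4) = 19
S_5 = 2·19 - 3·25 + 9 = -28
S_6 = 2·(-28) - 3·19 + 25 = -88
S_7 = 2·(-88) - 3·(-28) + 19 = -73
S_8 = 2·(-73) - 3·(-88) + (-28) = 90
S_9 = 2·90 - 3·(-73) + (-88) = 311
S_{10} = 2·311 - 3·90 + (-73) = 279

279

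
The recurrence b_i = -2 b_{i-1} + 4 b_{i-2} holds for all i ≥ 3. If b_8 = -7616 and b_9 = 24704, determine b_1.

Rearranging, b_{i-2} = (b_i + 2 b_{i-1}) / 4.
b_7 = (24704 + 2(-7616)) / 4 = 9472/4 = 2368
b_6 = (-7616 + 2(2368)) / 4 = -2880/4 = -720
b_5 = (2368 + 2(-720)) / 4 = 928/4 = 232
b_4 = (-720 + 2(232)) / 4 = -256/4 = -64
b_3 = (232 + 2(-64)) / 4 = 104/4 = 26
b_2 = (-64 + 2(26)) / 4 = -12/4 = -3
b_1 = (26 + 2(-3)) / 4 = 20/4 = 5

5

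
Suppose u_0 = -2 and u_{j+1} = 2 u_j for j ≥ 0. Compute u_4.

-32

u_1 = 2·(-2) = -4
u_2 = 2·(-4) = -8
u_3 = 2·(-8) = -16
u_4 = 2·(-16) = -32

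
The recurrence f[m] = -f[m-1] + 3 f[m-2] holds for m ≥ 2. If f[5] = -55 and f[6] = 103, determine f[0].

Rearranging, f[m-2] = (f[m] + f[m-1]) / 3.
f[4] = (103 + (-55)) / 3 = 48/3 = 16
f[3] = (-55 + 16) / 3 = -39/3 = -13
f[2] = (16 + (-13)) / 3 = 3/3 = 1
f[1] = (-13 + 1) / 3 = -12/3 = -4
f[0] = (1 + (-4)) / 3 = -3/3 = -1

-1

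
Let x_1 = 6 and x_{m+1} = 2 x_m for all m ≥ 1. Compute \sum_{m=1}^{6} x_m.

x_2 = 2*6 = 12
x_3 = 2*12 = 24
x_4 = 2*24 = 48
x_5 = 2*48 = 96
x_6 = 2*96 = 192
Sum = 6 + 12 + 24 + 48 + 96 + 192 = 378

378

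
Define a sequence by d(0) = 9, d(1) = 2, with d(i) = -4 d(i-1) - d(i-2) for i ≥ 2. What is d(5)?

922

d(2) = -4*2 - 9 = -17
d(3) = -4*(-17) - 2 = 66
d(4) = -4*66 - (-17) = -247
d(5) = -4*(-247) - 66 = 922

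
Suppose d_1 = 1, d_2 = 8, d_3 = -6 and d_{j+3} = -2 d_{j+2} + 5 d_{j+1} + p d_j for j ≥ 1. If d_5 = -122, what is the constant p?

2

d_4 = 52 + p
d_5 = -134 + 6p
So -134 + 6p = -122, giving p = 2.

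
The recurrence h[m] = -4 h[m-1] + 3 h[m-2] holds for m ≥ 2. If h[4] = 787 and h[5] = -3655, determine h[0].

Rearranging, h[m-2] = (h[m] + 4 h[m-1]) / 3.
h[3] = (-3655 + 4*787) / 3 = -507/3 = -169
h[2] = (787 + 4*(-169)) / 3 = 111/3 = 37
h[1] = (-169 + 4*37) / 3 = -21/3 = -7
h[0] = (37 + 4*(-7)) / 3 = 9/3 = 3

3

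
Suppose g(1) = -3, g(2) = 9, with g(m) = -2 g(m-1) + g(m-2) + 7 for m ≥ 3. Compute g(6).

g(3) = -2*9 + (-3) + 7 = -14
g(4) = -2*(-14) + 9 + 7 = 44
g(5) = -2*44 + (-14) + 7 = -95
g(6) = -2*(-95) + 44 + 7 = 241

241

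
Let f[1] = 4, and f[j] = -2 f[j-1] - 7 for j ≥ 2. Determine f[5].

99

f[2] = -2·4 - 7 = -15
f[3] = -2·(-15) - 7 = 23
f[4] = -2·23 - 7 = -53
f[5] = -2·(-53) - 7 = 99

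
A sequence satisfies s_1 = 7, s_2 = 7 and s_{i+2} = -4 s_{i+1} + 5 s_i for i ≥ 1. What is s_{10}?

7

s_3 = -4(7) + 5(7) = 7
s_4 = -4(7) + 5(7) = 7
s_5 = -4(7) + 5(7) = 7
s_6 = -4(7) + 5(7) = 7
s_7 = -4(7) + 5(7) = 7
s_8 = -4(7) + 5(7) = 7
s_9 = -4(7) + 5(7) = 7
s_{10} = -4(7) + 5(7) = 7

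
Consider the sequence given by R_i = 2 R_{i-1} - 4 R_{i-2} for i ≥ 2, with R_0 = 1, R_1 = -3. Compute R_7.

-192

R_2 = 2·(-3) - 4·1 = -10
R_3 = 2·(-10) - 4·(-3) = -8
R_4 = 2·(-8) - 4·(-10) = 24
R_5 = 2·24 - 4·(-8) = 80
R_6 = 2·80 - 4·24 = 64
R_7 = 2·64 - 4·80 = -192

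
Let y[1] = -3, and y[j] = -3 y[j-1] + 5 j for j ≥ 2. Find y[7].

y[2] = -3(-3) + 10 = 19
y[3] = -3(19) + 15 = -42
y[4] = -3(-42) + 20 = 146
y[5] = -3(146) + 25 = -413
y[6] = -3(-413) + 30 = 1269
y[7] = -3(1269) + 35 = -3772

-3772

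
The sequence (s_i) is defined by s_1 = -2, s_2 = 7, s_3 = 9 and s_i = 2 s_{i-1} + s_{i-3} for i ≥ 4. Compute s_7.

190

s_4 = 2*9 + (-2) = 16
s_5 = 2*16 + 7 = 39
s_6 = 2*39 + 9 = 87
s_7 = 2*87 + 16 = 190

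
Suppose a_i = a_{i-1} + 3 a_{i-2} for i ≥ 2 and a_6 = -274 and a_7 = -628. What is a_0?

Rearranging, a_{i-2} = (a_i - a_{i-1}) / 3.
a_5 = (-628 - (-274)) / 3 = -354/3 = -118
a_4 = (-274 - (-118)) / 3 = -156/3 = -52
a_3 = (-118 - (-52)) / 3 = -66/3 = -22
a_2 = (-52 - (-22)) / 3 = -30/3 = -10
a_1 = (-22 - (-10)) / 3 = -12/3 = -4
a_0 = (-10 - (-4)) / 3 = -6/3 = -2

-2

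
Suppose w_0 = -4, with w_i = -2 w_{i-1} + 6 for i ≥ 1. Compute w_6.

-382

w_1 = -2(-4) + 6 = 14
w_2 = -2(14) + 6 = -22
w_3 = -2(-22) + 6 = 50
w_4 = -2(50) + 6 = -94
w_5 = -2(-94) + 6 = 194
w_6 = -2(194) + 6 = -382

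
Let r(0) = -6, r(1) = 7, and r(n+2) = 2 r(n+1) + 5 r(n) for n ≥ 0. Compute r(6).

-636

r(2) = 2*7 + 5*(-6) = -16
r(3) = 2*(-16) + 5*7 = 3
r(4) = 2*3 + 5*(-16) = -74
r(5) = 2*(-74) + 5*3 = -133
r(6) = 2*(-133) + 5*(-74) = -636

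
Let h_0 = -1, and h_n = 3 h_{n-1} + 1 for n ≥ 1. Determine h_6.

h_1 = 3·(-1) + 1 = -2
h_2 = 3·(-2) + 1 = -5
h_3 = 3·(-5) + 1 = -14
h_4 = 3·(-14) + 1 = -41
h_5 = 3·(-41) + 1 = -122
h_6 = 3·(-122) + 1 = -365

-365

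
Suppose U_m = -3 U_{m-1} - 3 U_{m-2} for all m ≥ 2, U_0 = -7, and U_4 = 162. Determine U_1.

Let U_1 = w.
U_2 = 21 - 3w
U_3 = -63 + 6w
U_4 = 126 - 9w
So 126 - 9w = 162, giving w = -4.

-4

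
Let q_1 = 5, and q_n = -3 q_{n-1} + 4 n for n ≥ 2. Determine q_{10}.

q_2 = -3·5 + 8 = -7
q_3 = -3·(-7) + 12 = 33
q_4 = -3·33 + 16 = -83
q_5 = -3·(-83) + 20 = 269
q_6 = -3·269 + 24 = -783
q_7 = -3·(-783) + 28 = 2377
q_8 = -3·2377 + 32 = -7099
q_9 = -3·(-7099) + 36 = 21333
q_{10} = -3·21333 + 40 = -63959

-63959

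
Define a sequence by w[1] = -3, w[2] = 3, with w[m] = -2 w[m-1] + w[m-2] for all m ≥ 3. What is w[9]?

w[3] = -2(3) + (-3) = -9
w[4] = -2(-9) + 3 = 21
w[5] = -2(21) + (-9) = -51
w[6] = -2(-51) + 21 = 123
w[7] = -2(123) + (-51) = -297
w[8] = -2(-297) + 123 = 717
w[9] = -2(717) + (-297) = -1731

-1731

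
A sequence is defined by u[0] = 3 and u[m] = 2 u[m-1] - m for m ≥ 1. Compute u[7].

137

u[1] = 2·3 - 1 = 5
u[2] = 2·5 - 2 = 8
u[3] = 2·8 - 3 = 13
u[4] = 2·13 - 4 = 22
u[5] = 2·22 - 5 = 39
u[6] = 2·39 - 6 = 72
u[7] = 2·72 - 7 = 137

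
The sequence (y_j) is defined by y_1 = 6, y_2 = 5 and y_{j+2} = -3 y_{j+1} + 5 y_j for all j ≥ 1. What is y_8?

-9095

y_3 = -3(5) + 5(6) = 15
y_4 = -3(15) + 5(5) = -20
y_5 = -3(-20) + 5(15) = 135
y_6 = -3(135) + 5(-20) = -505
y_7 = -3(-505) + 5(135) = 2190
y_8 = -3(2190) + 5(-505) = -9095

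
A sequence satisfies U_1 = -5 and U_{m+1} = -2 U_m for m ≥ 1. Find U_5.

U_2 = -2(-5) = 10
U_3 = -2(10) = -20
U_4 = -2(-20) = 40
U_5 = -2(40) = -80

-80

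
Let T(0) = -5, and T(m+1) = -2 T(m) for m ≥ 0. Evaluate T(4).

-80

T(1) = -2·(-5) = 10
T(2) = -2·10 = -20
T(3) = -2·(-20) = 40
T(4) = -2·40 = -80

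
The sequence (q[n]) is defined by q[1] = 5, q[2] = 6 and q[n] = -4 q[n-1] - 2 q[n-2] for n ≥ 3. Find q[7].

-5000

q[3] = -4*6 - 2*5 = -34
q[4] = -4*(-34) - 2*6 = 124
q[5] = -4*124 - 2*(-34) = -428
q[6] = -4*(-428) - 2*124 = 1464
q[7] = -4*1464 - 2*(-428) = -5000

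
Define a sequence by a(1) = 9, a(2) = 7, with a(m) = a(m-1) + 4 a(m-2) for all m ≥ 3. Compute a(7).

a(3) = 7 + 4(9) = 43
a(4) = 43 + 4(7) = 71
a(5) = 71 + 4(43) = 243
a(6) = 243 + 4(71) = 527
a(7) = 527 + 4(243) = 1499

1499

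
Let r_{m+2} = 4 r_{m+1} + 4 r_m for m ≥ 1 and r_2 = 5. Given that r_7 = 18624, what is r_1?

4

Let r_1 = z.
r_3 = 20 + 4z
r_4 = 100 + 16z
r_5 = 480 + 80z
r_6 = 2320 + 384z
r_7 = 11200 + 1856z
So 11200 + 1856z = 18624, giving z = 4.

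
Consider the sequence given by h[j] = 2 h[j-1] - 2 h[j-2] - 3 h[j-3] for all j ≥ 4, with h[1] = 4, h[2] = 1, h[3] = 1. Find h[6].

-37

h[4] = 2(1) - 2(1) - 3(4) = -12
h[5] = 2(-12) - 2(1) - 3(1) = -29
h[6] = 2(-29) - 2(-12) - 3(1) = -37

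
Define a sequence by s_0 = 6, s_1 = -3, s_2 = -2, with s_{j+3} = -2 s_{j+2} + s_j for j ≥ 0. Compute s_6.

s_3 = -2*(-2) + 6 = 10
s_4 = -2*10 + (-3) = -23
s_5 = -2*(-23) + (-2) = 44
s_6 = -2*44 + 10 = -78

-78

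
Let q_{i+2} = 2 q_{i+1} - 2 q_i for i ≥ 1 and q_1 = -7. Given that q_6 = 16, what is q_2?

Let q_2 = v.
q_3 = 14 + 2v
q_4 = 28 + 2v
q_5 = 28
q_6 = -4v
So -4v = 16, giving v = -4.

-4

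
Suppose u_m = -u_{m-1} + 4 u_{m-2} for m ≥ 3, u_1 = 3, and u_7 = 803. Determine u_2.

Let u_2 = z.
u_3 = 12 - z
u_4 = -12 + 5z
u_5 = 60 - 9z
u_6 = -108 + 29z
u_7 = 348 - 65z
So 348 - 65z = 803, giving z = -7.

-7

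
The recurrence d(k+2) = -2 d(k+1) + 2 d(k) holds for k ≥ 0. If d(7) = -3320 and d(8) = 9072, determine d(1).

Rearranging, d(k-2) = (d(k) + 2 d(k-1)) / 2.
d(6) = (9072 + 2(-3320)) / 2 = 2432/2 = 1216
d(5) = (-3320 + 2(1216)) / 2 = -888/2 = -444
d(4) = (1216 + 2(-444)) / 2 = 328/2 = 164
d(3) = (-444 + 2(164)) / 2 = -116/2 = -58
d(2) = (164 + 2(-58)) / 2 = 48/2 = 24
d(1) = (-58 + 2(24)) / 2 = -10/2 = -5

-5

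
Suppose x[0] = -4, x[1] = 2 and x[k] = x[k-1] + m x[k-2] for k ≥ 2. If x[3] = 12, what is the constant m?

-5

x[2] = 2 - 4m
x[3] = 2 - 2m
So 2 - 2m = 12, giving m = -5.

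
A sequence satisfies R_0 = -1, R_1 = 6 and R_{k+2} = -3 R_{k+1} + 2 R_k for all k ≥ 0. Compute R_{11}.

R_2 = -3(6) + 2(-1) = -20
R_3 = -3(-20) + 2(6) = 72
R_4 = -3(72) + 2(-20) = -256
R_5 = -3(-256) + 2(72) = 912
R_6 = -3(912) + 2(-256) = -3248
R_7 = -3(-3248) + 2(912) = 11568
R_8 = -3(11568) + 2(-3248) = -41200
R_9 = -3(-41200) + 2(11568) = 146736
R_{10} = -3(146736) + 2(-41200) = -522608
R_{11} = -3(-522608) + 2(146736) = 1861296

1861296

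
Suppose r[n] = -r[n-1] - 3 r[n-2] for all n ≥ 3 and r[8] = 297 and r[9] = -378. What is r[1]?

Rearranging, r[n-2] = (r[n] + r[n-1]) / -3.
r[7] = (-378 + 297) / -3 = -81/-3 = 27
r[6] = (297 + 27) / -3 = 324/-3 = -108
r[5] = (27 + (-108)) / -3 = -81/-3 = 27
r[4] = (-108 + 27) / -3 = -81/-3 = 27
r[3] = (27 + 27) / -3 = 54/-3 = -18
r[2] = (27 + (-18)) / -3 = 9/-3 = -3
r[1] = (-18 + (-3)) / -3 = -21/-3 = 7

7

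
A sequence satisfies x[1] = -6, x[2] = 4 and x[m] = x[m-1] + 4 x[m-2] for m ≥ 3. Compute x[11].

-16244

x[3] = 4 + 4(-6) = -20
x[4] = (-20) + 4(4) = -4
x[5] = (-4) + 4(-20) = -84
x[6] = (-84) + 4(-4) = -100
x[7] = (-100) + 4(-84) = -436
x[8] = (-436) + 4(-100) = -836
x[9] = (-836) + 4(-436) = -2580
x[10] = (-2580) + 4(-836) = -5924
x[11] = (-5924) + 4(-2580) = -16244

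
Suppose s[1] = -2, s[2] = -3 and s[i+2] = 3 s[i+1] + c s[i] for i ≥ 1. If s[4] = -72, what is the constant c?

s[3] = -9 - 2c
s[4] = -27 - 9c
So -27 - 9c = -72, giving c = 5.

5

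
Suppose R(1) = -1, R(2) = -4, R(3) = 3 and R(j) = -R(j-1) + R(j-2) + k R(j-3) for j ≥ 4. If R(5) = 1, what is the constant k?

R(4) = -7 - k
R(5) = 10 - 3k
So 10 - 3k = 1, giving k = 3.

3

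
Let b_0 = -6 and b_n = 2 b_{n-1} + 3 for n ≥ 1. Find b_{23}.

-25165827

The fixed point is 3/(1 - 2) = -3, so b_n + 3 = 2(b_{n-1} + 3).
Hence b_n = -3·2^n - 3.
b_{23} = -3·2^{23} - 3 = -3·8388608 - 3 = -25165827.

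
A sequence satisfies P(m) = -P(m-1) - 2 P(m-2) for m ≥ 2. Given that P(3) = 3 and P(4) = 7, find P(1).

1

Rearranging, P(m-2) = (P(m) + P(m-1)) / -2.
P(2) = (7 + 3) / -2 = 10/-2 = -5
P(1) = (3 + (-5)) / -2 = -2/-2 = 1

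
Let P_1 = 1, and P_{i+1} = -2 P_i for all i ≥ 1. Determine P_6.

-32

P_2 = -2*1 = -2
P_3 = -2*(-2) = 4
P_4 = -2*4 = -8
P_5 = -2*(-8) = 16
P_6 = -2*16 = -32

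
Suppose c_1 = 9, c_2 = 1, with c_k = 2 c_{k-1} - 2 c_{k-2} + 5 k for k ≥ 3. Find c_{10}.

-244

c_3 = 2(1) - 2(9) + 15 = -1
c_4 = 2(-1) - 2(1) + 20 = 16
c_5 = 2(16) - 2(-1) + 25 = 59
c_6 = 2(59) - 2(16) + 30 = 116
c_7 = 2(116) - 2(59) + 35 = 149
c_8 = 2(149) - 2(116) + 40 = 106
c_9 = 2(106) - 2(149) + 45 = -41
c_{10} = 2(-41) - 2(106) + 50 = -244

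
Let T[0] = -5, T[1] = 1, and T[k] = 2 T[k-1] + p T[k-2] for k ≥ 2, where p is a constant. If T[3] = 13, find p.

-1

T[2] = 2 - 5p
T[3] = 4 - 9p
So 4 - 9p = 13, giving p = -1.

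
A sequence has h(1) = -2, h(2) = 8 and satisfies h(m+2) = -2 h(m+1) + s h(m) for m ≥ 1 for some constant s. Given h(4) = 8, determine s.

-2

h(3) = -16 - 2s
h(4) = 32 + 12s
So 32 + 12s = 8, giving s = -2.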